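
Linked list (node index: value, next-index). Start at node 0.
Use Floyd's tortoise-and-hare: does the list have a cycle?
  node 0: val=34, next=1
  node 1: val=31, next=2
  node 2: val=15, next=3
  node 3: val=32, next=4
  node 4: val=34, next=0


Floyd's tortoise (slow, +1) and hare (fast, +2):
  init: slow=0, fast=0
  step 1: slow=1, fast=2
  step 2: slow=2, fast=4
  step 3: slow=3, fast=1
  step 4: slow=4, fast=3
  step 5: slow=0, fast=0
  slow == fast at node 0: cycle detected

Cycle: yes


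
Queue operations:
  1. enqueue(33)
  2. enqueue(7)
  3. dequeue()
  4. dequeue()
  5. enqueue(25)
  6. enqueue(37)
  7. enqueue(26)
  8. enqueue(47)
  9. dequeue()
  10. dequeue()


enqueue(33) -> [33]
enqueue(7) -> [33, 7]
dequeue()->33, [7]
dequeue()->7, []
enqueue(25) -> [25]
enqueue(37) -> [25, 37]
enqueue(26) -> [25, 37, 26]
enqueue(47) -> [25, 37, 26, 47]
dequeue()->25, [37, 26, 47]
dequeue()->37, [26, 47]

Final queue: [26, 47]


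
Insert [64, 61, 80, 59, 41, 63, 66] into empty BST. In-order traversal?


Insert 64: root
Insert 61: L from 64
Insert 80: R from 64
Insert 59: L from 64 -> L from 61
Insert 41: L from 64 -> L from 61 -> L from 59
Insert 63: L from 64 -> R from 61
Insert 66: R from 64 -> L from 80

In-order: [41, 59, 61, 63, 64, 66, 80]


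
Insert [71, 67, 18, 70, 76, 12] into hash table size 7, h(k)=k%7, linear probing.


Insert 71: h=1 -> slot 1
Insert 67: h=4 -> slot 4
Insert 18: h=4, 1 probes -> slot 5
Insert 70: h=0 -> slot 0
Insert 76: h=6 -> slot 6
Insert 12: h=5, 4 probes -> slot 2

Table: [70, 71, 12, None, 67, 18, 76]


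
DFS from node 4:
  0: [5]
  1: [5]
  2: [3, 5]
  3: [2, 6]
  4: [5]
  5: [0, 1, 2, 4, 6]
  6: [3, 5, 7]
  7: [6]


Visit 4, push [5]
Visit 5, push [6, 2, 1, 0]
Visit 0, push []
Visit 1, push []
Visit 2, push [3]
Visit 3, push [6]
Visit 6, push [7]
Visit 7, push []

DFS order: [4, 5, 0, 1, 2, 3, 6, 7]


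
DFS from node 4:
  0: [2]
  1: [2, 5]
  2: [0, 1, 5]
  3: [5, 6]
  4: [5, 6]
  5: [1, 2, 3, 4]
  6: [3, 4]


Visit 4, push [6, 5]
Visit 5, push [3, 2, 1]
Visit 1, push [2]
Visit 2, push [0]
Visit 0, push []
Visit 3, push [6]
Visit 6, push []

DFS order: [4, 5, 1, 2, 0, 3, 6]


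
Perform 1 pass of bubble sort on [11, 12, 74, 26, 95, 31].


Initial: [11, 12, 74, 26, 95, 31]
Pass 1: [11, 12, 26, 74, 31, 95] (2 swaps)

After 1 pass: [11, 12, 26, 74, 31, 95]


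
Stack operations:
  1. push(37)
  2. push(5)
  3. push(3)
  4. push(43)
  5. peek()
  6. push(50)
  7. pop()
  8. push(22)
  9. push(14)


push(37) -> [37]
push(5) -> [37, 5]
push(3) -> [37, 5, 3]
push(43) -> [37, 5, 3, 43]
peek()->43
push(50) -> [37, 5, 3, 43, 50]
pop()->50, [37, 5, 3, 43]
push(22) -> [37, 5, 3, 43, 22]
push(14) -> [37, 5, 3, 43, 22, 14]

Final stack: [37, 5, 3, 43, 22, 14]


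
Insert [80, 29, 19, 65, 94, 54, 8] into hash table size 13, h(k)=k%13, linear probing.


Insert 80: h=2 -> slot 2
Insert 29: h=3 -> slot 3
Insert 19: h=6 -> slot 6
Insert 65: h=0 -> slot 0
Insert 94: h=3, 1 probes -> slot 4
Insert 54: h=2, 3 probes -> slot 5
Insert 8: h=8 -> slot 8

Table: [65, None, 80, 29, 94, 54, 19, None, 8, None, None, None, None]


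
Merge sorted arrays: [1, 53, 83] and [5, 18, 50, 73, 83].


Take 1 from A
Take 5 from B
Take 18 from B
Take 50 from B
Take 53 from A
Take 73 from B
Take 83 from A

Merged: [1, 5, 18, 50, 53, 73, 83, 83]


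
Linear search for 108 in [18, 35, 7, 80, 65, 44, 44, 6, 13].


i=0: 18!=108
i=1: 35!=108
i=2: 7!=108
i=3: 80!=108
i=4: 65!=108
i=5: 44!=108
i=6: 44!=108
i=7: 6!=108
i=8: 13!=108

Not found, 9 comps


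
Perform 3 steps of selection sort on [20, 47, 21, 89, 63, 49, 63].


Initial: [20, 47, 21, 89, 63, 49, 63]
Step 1: min=20 at 0
  Swap: [20, 47, 21, 89, 63, 49, 63]
Step 2: min=21 at 2
  Swap: [20, 21, 47, 89, 63, 49, 63]
Step 3: min=47 at 2
  Swap: [20, 21, 47, 89, 63, 49, 63]

After 3 steps: [20, 21, 47, 89, 63, 49, 63]


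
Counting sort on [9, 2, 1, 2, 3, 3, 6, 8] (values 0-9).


Input: [9, 2, 1, 2, 3, 3, 6, 8]
Counts: [0, 1, 2, 2, 0, 0, 1, 0, 1, 1]

Sorted: [1, 2, 2, 3, 3, 6, 8, 9]


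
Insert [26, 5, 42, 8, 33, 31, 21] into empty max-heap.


Insert 26: [26]
Insert 5: [26, 5]
Insert 42: [42, 5, 26]
Insert 8: [42, 8, 26, 5]
Insert 33: [42, 33, 26, 5, 8]
Insert 31: [42, 33, 31, 5, 8, 26]
Insert 21: [42, 33, 31, 5, 8, 26, 21]

Final heap: [42, 33, 31, 5, 8, 26, 21]


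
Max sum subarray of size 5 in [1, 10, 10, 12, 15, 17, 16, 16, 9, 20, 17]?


[0:5]: 48
[1:6]: 64
[2:7]: 70
[3:8]: 76
[4:9]: 73
[5:10]: 78
[6:11]: 78

Max: 78 at [5:10]


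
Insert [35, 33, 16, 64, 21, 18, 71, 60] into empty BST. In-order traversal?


Insert 35: root
Insert 33: L from 35
Insert 16: L from 35 -> L from 33
Insert 64: R from 35
Insert 21: L from 35 -> L from 33 -> R from 16
Insert 18: L from 35 -> L from 33 -> R from 16 -> L from 21
Insert 71: R from 35 -> R from 64
Insert 60: R from 35 -> L from 64

In-order: [16, 18, 21, 33, 35, 60, 64, 71]


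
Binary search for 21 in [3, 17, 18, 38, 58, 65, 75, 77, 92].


Step 1: lo=0, hi=8, mid=4, val=58
Step 2: lo=0, hi=3, mid=1, val=17
Step 3: lo=2, hi=3, mid=2, val=18
Step 4: lo=3, hi=3, mid=3, val=38

Not found


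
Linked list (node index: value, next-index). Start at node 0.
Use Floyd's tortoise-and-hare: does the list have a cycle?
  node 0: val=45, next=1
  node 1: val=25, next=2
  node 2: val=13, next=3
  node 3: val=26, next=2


Floyd's tortoise (slow, +1) and hare (fast, +2):
  init: slow=0, fast=0
  step 1: slow=1, fast=2
  step 2: slow=2, fast=2
  slow == fast at node 2: cycle detected

Cycle: yes


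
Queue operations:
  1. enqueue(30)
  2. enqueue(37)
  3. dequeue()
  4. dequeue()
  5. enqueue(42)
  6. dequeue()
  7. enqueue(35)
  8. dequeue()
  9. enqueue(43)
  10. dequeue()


enqueue(30) -> [30]
enqueue(37) -> [30, 37]
dequeue()->30, [37]
dequeue()->37, []
enqueue(42) -> [42]
dequeue()->42, []
enqueue(35) -> [35]
dequeue()->35, []
enqueue(43) -> [43]
dequeue()->43, []

Final queue: []


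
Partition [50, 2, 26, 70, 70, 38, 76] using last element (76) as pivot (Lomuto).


Pivot: 76
  50 <= 76: advance i (no swap)
  2 <= 76: advance i (no swap)
  26 <= 76: advance i (no swap)
  70 <= 76: advance i (no swap)
  70 <= 76: advance i (no swap)
  38 <= 76: advance i (no swap)
Place pivot at 6: [50, 2, 26, 70, 70, 38, 76]

Partitioned: [50, 2, 26, 70, 70, 38, 76]


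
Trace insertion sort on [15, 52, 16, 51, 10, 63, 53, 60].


Initial: [15, 52, 16, 51, 10, 63, 53, 60]
Insert 52: [15, 52, 16, 51, 10, 63, 53, 60]
Insert 16: [15, 16, 52, 51, 10, 63, 53, 60]
Insert 51: [15, 16, 51, 52, 10, 63, 53, 60]
Insert 10: [10, 15, 16, 51, 52, 63, 53, 60]
Insert 63: [10, 15, 16, 51, 52, 63, 53, 60]
Insert 53: [10, 15, 16, 51, 52, 53, 63, 60]
Insert 60: [10, 15, 16, 51, 52, 53, 60, 63]

Sorted: [10, 15, 16, 51, 52, 53, 60, 63]


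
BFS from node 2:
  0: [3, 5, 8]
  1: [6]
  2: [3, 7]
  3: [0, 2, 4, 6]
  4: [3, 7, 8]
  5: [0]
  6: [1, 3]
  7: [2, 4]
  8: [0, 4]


Visit 2, enqueue [3, 7]
Visit 3, enqueue [0, 4, 6]
Visit 7, enqueue []
Visit 0, enqueue [5, 8]
Visit 4, enqueue []
Visit 6, enqueue [1]
Visit 5, enqueue []
Visit 8, enqueue []
Visit 1, enqueue []

BFS order: [2, 3, 7, 0, 4, 6, 5, 8, 1]


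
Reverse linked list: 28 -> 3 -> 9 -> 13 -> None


Step 1: curr=28, set curr.next=prev(None) | reversed so far: 28
Step 2: curr=3, set curr.next=prev(28) | reversed so far: 3 -> 28
Step 3: curr=9, set curr.next=prev(3) | reversed so far: 9 -> 3 -> 28
Step 4: curr=13, set curr.next=prev(9) | reversed so far: 13 -> 9 -> 3 -> 28

13 -> 9 -> 3 -> 28 -> None


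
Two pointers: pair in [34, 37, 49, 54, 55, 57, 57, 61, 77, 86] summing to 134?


lo=0(34)+hi=9(86)=120
lo=1(37)+hi=9(86)=123
lo=2(49)+hi=9(86)=135
lo=2(49)+hi=8(77)=126
lo=3(54)+hi=8(77)=131
lo=4(55)+hi=8(77)=132
lo=5(57)+hi=8(77)=134

Yes: 57+77=134


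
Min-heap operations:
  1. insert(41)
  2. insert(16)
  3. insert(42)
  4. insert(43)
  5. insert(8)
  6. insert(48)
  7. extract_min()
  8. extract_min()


insert(41) -> [41]
insert(16) -> [16, 41]
insert(42) -> [16, 41, 42]
insert(43) -> [16, 41, 42, 43]
insert(8) -> [8, 16, 42, 43, 41]
insert(48) -> [8, 16, 42, 43, 41, 48]
extract_min()->8, [16, 41, 42, 43, 48]
extract_min()->16, [41, 43, 42, 48]

Final heap: [41, 43, 42, 48]


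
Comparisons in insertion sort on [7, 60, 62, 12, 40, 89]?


Algorithm: insertion sort
Input: [7, 60, 62, 12, 40, 89]
Sorted: [7, 12, 40, 60, 62, 89]

9


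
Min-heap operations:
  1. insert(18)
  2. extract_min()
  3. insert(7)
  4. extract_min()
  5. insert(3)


insert(18) -> [18]
extract_min()->18, []
insert(7) -> [7]
extract_min()->7, []
insert(3) -> [3]

Final heap: [3]


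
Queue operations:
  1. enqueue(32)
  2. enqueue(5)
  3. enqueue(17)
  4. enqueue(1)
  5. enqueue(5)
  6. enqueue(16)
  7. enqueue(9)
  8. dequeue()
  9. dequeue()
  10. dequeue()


enqueue(32) -> [32]
enqueue(5) -> [32, 5]
enqueue(17) -> [32, 5, 17]
enqueue(1) -> [32, 5, 17, 1]
enqueue(5) -> [32, 5, 17, 1, 5]
enqueue(16) -> [32, 5, 17, 1, 5, 16]
enqueue(9) -> [32, 5, 17, 1, 5, 16, 9]
dequeue()->32, [5, 17, 1, 5, 16, 9]
dequeue()->5, [17, 1, 5, 16, 9]
dequeue()->17, [1, 5, 16, 9]

Final queue: [1, 5, 16, 9]


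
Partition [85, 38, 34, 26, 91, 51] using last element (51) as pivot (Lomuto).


Pivot: 51
  38 <= 51: swap -> [38, 85, 34, 26, 91, 51]
  34 <= 51: swap -> [38, 34, 85, 26, 91, 51]
  26 <= 51: swap -> [38, 34, 26, 85, 91, 51]
Place pivot at 3: [38, 34, 26, 51, 91, 85]

Partitioned: [38, 34, 26, 51, 91, 85]


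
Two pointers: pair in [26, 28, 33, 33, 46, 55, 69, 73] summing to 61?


lo=0(26)+hi=7(73)=99
lo=0(26)+hi=6(69)=95
lo=0(26)+hi=5(55)=81
lo=0(26)+hi=4(46)=72
lo=0(26)+hi=3(33)=59
lo=1(28)+hi=3(33)=61

Yes: 28+33=61


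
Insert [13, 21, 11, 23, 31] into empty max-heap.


Insert 13: [13]
Insert 21: [21, 13]
Insert 11: [21, 13, 11]
Insert 23: [23, 21, 11, 13]
Insert 31: [31, 23, 11, 13, 21]

Final heap: [31, 23, 11, 13, 21]


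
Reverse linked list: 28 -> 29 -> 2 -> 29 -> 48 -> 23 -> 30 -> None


Step 1: curr=28, set curr.next=prev(None) | reversed so far: 28
Step 2: curr=29, set curr.next=prev(28) | reversed so far: 29 -> 28
Step 3: curr=2, set curr.next=prev(29) | reversed so far: 2 -> 29 -> 28
Step 4: curr=29, set curr.next=prev(2) | reversed so far: 29 -> 2 -> 29 -> 28
Step 5: curr=48, set curr.next=prev(29) | reversed so far: 48 -> 29 -> 2 -> 29 -> 28
Step 6: curr=23, set curr.next=prev(48) | reversed so far: 23 -> 48 -> 29 -> 2 -> 29 -> 28
Step 7: curr=30, set curr.next=prev(23) | reversed so far: 30 -> 23 -> 48 -> 29 -> 2 -> 29 -> 28

30 -> 23 -> 48 -> 29 -> 2 -> 29 -> 28 -> None


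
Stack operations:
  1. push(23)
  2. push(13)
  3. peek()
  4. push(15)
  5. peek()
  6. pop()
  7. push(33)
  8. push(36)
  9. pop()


push(23) -> [23]
push(13) -> [23, 13]
peek()->13
push(15) -> [23, 13, 15]
peek()->15
pop()->15, [23, 13]
push(33) -> [23, 13, 33]
push(36) -> [23, 13, 33, 36]
pop()->36, [23, 13, 33]

Final stack: [23, 13, 33]


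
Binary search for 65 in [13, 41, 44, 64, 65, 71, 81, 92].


Step 1: lo=0, hi=7, mid=3, val=64
Step 2: lo=4, hi=7, mid=5, val=71
Step 3: lo=4, hi=4, mid=4, val=65

Found at index 4


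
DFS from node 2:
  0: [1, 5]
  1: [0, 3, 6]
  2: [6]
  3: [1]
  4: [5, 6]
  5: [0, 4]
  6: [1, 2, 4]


Visit 2, push [6]
Visit 6, push [4, 1]
Visit 1, push [3, 0]
Visit 0, push [5]
Visit 5, push [4]
Visit 4, push []
Visit 3, push []

DFS order: [2, 6, 1, 0, 5, 4, 3]


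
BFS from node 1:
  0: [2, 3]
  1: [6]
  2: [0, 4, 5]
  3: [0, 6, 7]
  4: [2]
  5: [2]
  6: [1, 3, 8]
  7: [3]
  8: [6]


Visit 1, enqueue [6]
Visit 6, enqueue [3, 8]
Visit 3, enqueue [0, 7]
Visit 8, enqueue []
Visit 0, enqueue [2]
Visit 7, enqueue []
Visit 2, enqueue [4, 5]
Visit 4, enqueue []
Visit 5, enqueue []

BFS order: [1, 6, 3, 8, 0, 7, 2, 4, 5]


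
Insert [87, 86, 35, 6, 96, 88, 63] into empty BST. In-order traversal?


Insert 87: root
Insert 86: L from 87
Insert 35: L from 87 -> L from 86
Insert 6: L from 87 -> L from 86 -> L from 35
Insert 96: R from 87
Insert 88: R from 87 -> L from 96
Insert 63: L from 87 -> L from 86 -> R from 35

In-order: [6, 35, 63, 86, 87, 88, 96]


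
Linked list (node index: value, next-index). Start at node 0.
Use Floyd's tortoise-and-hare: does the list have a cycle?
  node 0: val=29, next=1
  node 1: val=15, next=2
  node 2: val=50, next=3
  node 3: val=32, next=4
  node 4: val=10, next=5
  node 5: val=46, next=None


Floyd's tortoise (slow, +1) and hare (fast, +2):
  init: slow=0, fast=0
  step 1: slow=1, fast=2
  step 2: slow=2, fast=4
  step 3: fast 4->5->None, no cycle

Cycle: no


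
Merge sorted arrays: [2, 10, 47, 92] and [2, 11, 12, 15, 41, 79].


Take 2 from A
Take 2 from B
Take 10 from A
Take 11 from B
Take 12 from B
Take 15 from B
Take 41 from B
Take 47 from A
Take 79 from B

Merged: [2, 2, 10, 11, 12, 15, 41, 47, 79, 92]


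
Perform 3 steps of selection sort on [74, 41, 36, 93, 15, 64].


Initial: [74, 41, 36, 93, 15, 64]
Step 1: min=15 at 4
  Swap: [15, 41, 36, 93, 74, 64]
Step 2: min=36 at 2
  Swap: [15, 36, 41, 93, 74, 64]
Step 3: min=41 at 2
  Swap: [15, 36, 41, 93, 74, 64]

After 3 steps: [15, 36, 41, 93, 74, 64]


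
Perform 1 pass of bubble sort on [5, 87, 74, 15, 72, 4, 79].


Initial: [5, 87, 74, 15, 72, 4, 79]
Pass 1: [5, 74, 15, 72, 4, 79, 87] (5 swaps)

After 1 pass: [5, 74, 15, 72, 4, 79, 87]


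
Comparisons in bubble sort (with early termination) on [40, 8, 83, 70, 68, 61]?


Algorithm: bubble sort (with early termination)
Input: [40, 8, 83, 70, 68, 61]
Sorted: [8, 40, 61, 68, 70, 83]

14


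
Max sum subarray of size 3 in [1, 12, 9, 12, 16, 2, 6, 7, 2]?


[0:3]: 22
[1:4]: 33
[2:5]: 37
[3:6]: 30
[4:7]: 24
[5:8]: 15
[6:9]: 15

Max: 37 at [2:5]


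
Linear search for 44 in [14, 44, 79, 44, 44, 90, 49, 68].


i=0: 14!=44
i=1: 44==44 found!

Found at 1, 2 comps


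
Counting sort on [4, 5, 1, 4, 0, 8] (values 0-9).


Input: [4, 5, 1, 4, 0, 8]
Counts: [1, 1, 0, 0, 2, 1, 0, 0, 1, 0]

Sorted: [0, 1, 4, 4, 5, 8]


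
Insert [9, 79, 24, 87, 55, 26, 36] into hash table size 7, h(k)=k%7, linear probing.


Insert 9: h=2 -> slot 2
Insert 79: h=2, 1 probes -> slot 3
Insert 24: h=3, 1 probes -> slot 4
Insert 87: h=3, 2 probes -> slot 5
Insert 55: h=6 -> slot 6
Insert 26: h=5, 2 probes -> slot 0
Insert 36: h=1 -> slot 1

Table: [26, 36, 9, 79, 24, 87, 55]


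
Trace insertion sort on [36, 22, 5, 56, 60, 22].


Initial: [36, 22, 5, 56, 60, 22]
Insert 22: [22, 36, 5, 56, 60, 22]
Insert 5: [5, 22, 36, 56, 60, 22]
Insert 56: [5, 22, 36, 56, 60, 22]
Insert 60: [5, 22, 36, 56, 60, 22]
Insert 22: [5, 22, 22, 36, 56, 60]

Sorted: [5, 22, 22, 36, 56, 60]


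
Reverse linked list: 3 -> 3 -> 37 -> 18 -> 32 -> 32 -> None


Step 1: curr=3, set curr.next=prev(None) | reversed so far: 3
Step 2: curr=3, set curr.next=prev(3) | reversed so far: 3 -> 3
Step 3: curr=37, set curr.next=prev(3) | reversed so far: 37 -> 3 -> 3
Step 4: curr=18, set curr.next=prev(37) | reversed so far: 18 -> 37 -> 3 -> 3
Step 5: curr=32, set curr.next=prev(18) | reversed so far: 32 -> 18 -> 37 -> 3 -> 3
Step 6: curr=32, set curr.next=prev(32) | reversed so far: 32 -> 32 -> 18 -> 37 -> 3 -> 3

32 -> 32 -> 18 -> 37 -> 3 -> 3 -> None


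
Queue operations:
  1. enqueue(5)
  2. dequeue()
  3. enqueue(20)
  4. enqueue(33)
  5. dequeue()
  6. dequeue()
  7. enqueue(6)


enqueue(5) -> [5]
dequeue()->5, []
enqueue(20) -> [20]
enqueue(33) -> [20, 33]
dequeue()->20, [33]
dequeue()->33, []
enqueue(6) -> [6]

Final queue: [6]


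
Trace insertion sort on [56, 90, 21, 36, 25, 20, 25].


Initial: [56, 90, 21, 36, 25, 20, 25]
Insert 90: [56, 90, 21, 36, 25, 20, 25]
Insert 21: [21, 56, 90, 36, 25, 20, 25]
Insert 36: [21, 36, 56, 90, 25, 20, 25]
Insert 25: [21, 25, 36, 56, 90, 20, 25]
Insert 20: [20, 21, 25, 36, 56, 90, 25]
Insert 25: [20, 21, 25, 25, 36, 56, 90]

Sorted: [20, 21, 25, 25, 36, 56, 90]


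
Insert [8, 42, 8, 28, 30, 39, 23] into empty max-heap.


Insert 8: [8]
Insert 42: [42, 8]
Insert 8: [42, 8, 8]
Insert 28: [42, 28, 8, 8]
Insert 30: [42, 30, 8, 8, 28]
Insert 39: [42, 30, 39, 8, 28, 8]
Insert 23: [42, 30, 39, 8, 28, 8, 23]

Final heap: [42, 30, 39, 8, 28, 8, 23]


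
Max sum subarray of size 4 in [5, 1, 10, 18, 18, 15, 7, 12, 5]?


[0:4]: 34
[1:5]: 47
[2:6]: 61
[3:7]: 58
[4:8]: 52
[5:9]: 39

Max: 61 at [2:6]


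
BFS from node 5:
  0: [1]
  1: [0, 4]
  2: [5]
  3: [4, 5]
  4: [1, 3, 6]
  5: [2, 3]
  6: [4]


Visit 5, enqueue [2, 3]
Visit 2, enqueue []
Visit 3, enqueue [4]
Visit 4, enqueue [1, 6]
Visit 1, enqueue [0]
Visit 6, enqueue []
Visit 0, enqueue []

BFS order: [5, 2, 3, 4, 1, 6, 0]


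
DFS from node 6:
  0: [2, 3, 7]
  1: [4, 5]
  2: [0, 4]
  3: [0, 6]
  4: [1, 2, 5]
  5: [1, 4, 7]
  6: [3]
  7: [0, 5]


Visit 6, push [3]
Visit 3, push [0]
Visit 0, push [7, 2]
Visit 2, push [4]
Visit 4, push [5, 1]
Visit 1, push [5]
Visit 5, push [7]
Visit 7, push []

DFS order: [6, 3, 0, 2, 4, 1, 5, 7]


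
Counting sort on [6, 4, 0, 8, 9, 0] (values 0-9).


Input: [6, 4, 0, 8, 9, 0]
Counts: [2, 0, 0, 0, 1, 0, 1, 0, 1, 1]

Sorted: [0, 0, 4, 6, 8, 9]


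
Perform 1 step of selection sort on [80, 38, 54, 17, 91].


Initial: [80, 38, 54, 17, 91]
Step 1: min=17 at 3
  Swap: [17, 38, 54, 80, 91]

After 1 step: [17, 38, 54, 80, 91]


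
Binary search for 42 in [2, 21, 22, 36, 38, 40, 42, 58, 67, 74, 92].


Step 1: lo=0, hi=10, mid=5, val=40
Step 2: lo=6, hi=10, mid=8, val=67
Step 3: lo=6, hi=7, mid=6, val=42

Found at index 6


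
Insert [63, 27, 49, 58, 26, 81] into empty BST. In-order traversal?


Insert 63: root
Insert 27: L from 63
Insert 49: L from 63 -> R from 27
Insert 58: L from 63 -> R from 27 -> R from 49
Insert 26: L from 63 -> L from 27
Insert 81: R from 63

In-order: [26, 27, 49, 58, 63, 81]


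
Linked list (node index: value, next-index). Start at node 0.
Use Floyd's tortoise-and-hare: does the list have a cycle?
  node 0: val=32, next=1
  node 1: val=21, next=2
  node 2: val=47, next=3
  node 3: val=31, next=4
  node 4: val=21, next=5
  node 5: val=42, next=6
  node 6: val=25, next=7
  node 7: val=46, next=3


Floyd's tortoise (slow, +1) and hare (fast, +2):
  init: slow=0, fast=0
  step 1: slow=1, fast=2
  step 2: slow=2, fast=4
  step 3: slow=3, fast=6
  step 4: slow=4, fast=3
  step 5: slow=5, fast=5
  slow == fast at node 5: cycle detected

Cycle: yes


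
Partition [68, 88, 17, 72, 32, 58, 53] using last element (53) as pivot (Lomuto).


Pivot: 53
  17 <= 53: swap -> [17, 88, 68, 72, 32, 58, 53]
  32 <= 53: swap -> [17, 32, 68, 72, 88, 58, 53]
Place pivot at 2: [17, 32, 53, 72, 88, 58, 68]

Partitioned: [17, 32, 53, 72, 88, 58, 68]


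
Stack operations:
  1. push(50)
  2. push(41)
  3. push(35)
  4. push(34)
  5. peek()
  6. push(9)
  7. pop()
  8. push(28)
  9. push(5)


push(50) -> [50]
push(41) -> [50, 41]
push(35) -> [50, 41, 35]
push(34) -> [50, 41, 35, 34]
peek()->34
push(9) -> [50, 41, 35, 34, 9]
pop()->9, [50, 41, 35, 34]
push(28) -> [50, 41, 35, 34, 28]
push(5) -> [50, 41, 35, 34, 28, 5]

Final stack: [50, 41, 35, 34, 28, 5]


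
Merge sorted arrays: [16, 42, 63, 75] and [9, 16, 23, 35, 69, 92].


Take 9 from B
Take 16 from A
Take 16 from B
Take 23 from B
Take 35 from B
Take 42 from A
Take 63 from A
Take 69 from B
Take 75 from A

Merged: [9, 16, 16, 23, 35, 42, 63, 69, 75, 92]


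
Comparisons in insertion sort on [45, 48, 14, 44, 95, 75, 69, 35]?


Algorithm: insertion sort
Input: [45, 48, 14, 44, 95, 75, 69, 35]
Sorted: [14, 35, 44, 45, 48, 69, 75, 95]

19


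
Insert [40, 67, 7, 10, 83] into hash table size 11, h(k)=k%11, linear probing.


Insert 40: h=7 -> slot 7
Insert 67: h=1 -> slot 1
Insert 7: h=7, 1 probes -> slot 8
Insert 10: h=10 -> slot 10
Insert 83: h=6 -> slot 6

Table: [None, 67, None, None, None, None, 83, 40, 7, None, 10]


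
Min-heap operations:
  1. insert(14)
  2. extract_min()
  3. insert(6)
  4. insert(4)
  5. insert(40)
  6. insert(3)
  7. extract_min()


insert(14) -> [14]
extract_min()->14, []
insert(6) -> [6]
insert(4) -> [4, 6]
insert(40) -> [4, 6, 40]
insert(3) -> [3, 4, 40, 6]
extract_min()->3, [4, 6, 40]

Final heap: [4, 6, 40]


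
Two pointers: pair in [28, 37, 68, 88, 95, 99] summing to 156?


lo=0(28)+hi=5(99)=127
lo=1(37)+hi=5(99)=136
lo=2(68)+hi=5(99)=167
lo=2(68)+hi=4(95)=163
lo=2(68)+hi=3(88)=156

Yes: 68+88=156


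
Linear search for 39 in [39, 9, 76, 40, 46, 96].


i=0: 39==39 found!

Found at 0, 1 comps


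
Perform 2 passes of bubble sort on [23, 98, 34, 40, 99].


Initial: [23, 98, 34, 40, 99]
Pass 1: [23, 34, 40, 98, 99] (2 swaps)
Pass 2: [23, 34, 40, 98, 99] (0 swaps)

After 2 passes: [23, 34, 40, 98, 99]


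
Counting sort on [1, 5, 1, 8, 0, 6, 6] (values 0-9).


Input: [1, 5, 1, 8, 0, 6, 6]
Counts: [1, 2, 0, 0, 0, 1, 2, 0, 1, 0]

Sorted: [0, 1, 1, 5, 6, 6, 8]


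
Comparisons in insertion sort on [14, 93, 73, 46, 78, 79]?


Algorithm: insertion sort
Input: [14, 93, 73, 46, 78, 79]
Sorted: [14, 46, 73, 78, 79, 93]

10


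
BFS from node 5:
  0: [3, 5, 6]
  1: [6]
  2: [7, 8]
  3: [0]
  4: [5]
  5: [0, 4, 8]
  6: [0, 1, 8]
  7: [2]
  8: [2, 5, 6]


Visit 5, enqueue [0, 4, 8]
Visit 0, enqueue [3, 6]
Visit 4, enqueue []
Visit 8, enqueue [2]
Visit 3, enqueue []
Visit 6, enqueue [1]
Visit 2, enqueue [7]
Visit 1, enqueue []
Visit 7, enqueue []

BFS order: [5, 0, 4, 8, 3, 6, 2, 1, 7]


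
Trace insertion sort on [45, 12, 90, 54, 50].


Initial: [45, 12, 90, 54, 50]
Insert 12: [12, 45, 90, 54, 50]
Insert 90: [12, 45, 90, 54, 50]
Insert 54: [12, 45, 54, 90, 50]
Insert 50: [12, 45, 50, 54, 90]

Sorted: [12, 45, 50, 54, 90]


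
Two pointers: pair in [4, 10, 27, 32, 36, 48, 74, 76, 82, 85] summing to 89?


lo=0(4)+hi=9(85)=89

Yes: 4+85=89


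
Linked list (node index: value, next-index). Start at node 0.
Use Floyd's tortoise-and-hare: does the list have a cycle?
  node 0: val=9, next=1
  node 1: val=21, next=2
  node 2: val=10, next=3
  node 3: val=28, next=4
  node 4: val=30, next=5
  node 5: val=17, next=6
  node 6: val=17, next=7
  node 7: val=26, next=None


Floyd's tortoise (slow, +1) and hare (fast, +2):
  init: slow=0, fast=0
  step 1: slow=1, fast=2
  step 2: slow=2, fast=4
  step 3: slow=3, fast=6
  step 4: fast 6->7->None, no cycle

Cycle: no


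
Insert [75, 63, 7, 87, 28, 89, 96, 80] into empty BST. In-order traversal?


Insert 75: root
Insert 63: L from 75
Insert 7: L from 75 -> L from 63
Insert 87: R from 75
Insert 28: L from 75 -> L from 63 -> R from 7
Insert 89: R from 75 -> R from 87
Insert 96: R from 75 -> R from 87 -> R from 89
Insert 80: R from 75 -> L from 87

In-order: [7, 28, 63, 75, 80, 87, 89, 96]


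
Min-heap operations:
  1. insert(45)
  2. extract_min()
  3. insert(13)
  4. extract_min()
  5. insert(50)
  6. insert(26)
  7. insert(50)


insert(45) -> [45]
extract_min()->45, []
insert(13) -> [13]
extract_min()->13, []
insert(50) -> [50]
insert(26) -> [26, 50]
insert(50) -> [26, 50, 50]

Final heap: [26, 50, 50]


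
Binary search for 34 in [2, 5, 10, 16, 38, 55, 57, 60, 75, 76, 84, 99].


Step 1: lo=0, hi=11, mid=5, val=55
Step 2: lo=0, hi=4, mid=2, val=10
Step 3: lo=3, hi=4, mid=3, val=16
Step 4: lo=4, hi=4, mid=4, val=38

Not found


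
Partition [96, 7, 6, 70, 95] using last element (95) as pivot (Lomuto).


Pivot: 95
  7 <= 95: swap -> [7, 96, 6, 70, 95]
  6 <= 95: swap -> [7, 6, 96, 70, 95]
  70 <= 95: swap -> [7, 6, 70, 96, 95]
Place pivot at 3: [7, 6, 70, 95, 96]

Partitioned: [7, 6, 70, 95, 96]


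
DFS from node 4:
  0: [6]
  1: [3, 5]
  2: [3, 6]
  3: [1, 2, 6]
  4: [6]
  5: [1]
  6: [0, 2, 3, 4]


Visit 4, push [6]
Visit 6, push [3, 2, 0]
Visit 0, push []
Visit 2, push [3]
Visit 3, push [1]
Visit 1, push [5]
Visit 5, push []

DFS order: [4, 6, 0, 2, 3, 1, 5]


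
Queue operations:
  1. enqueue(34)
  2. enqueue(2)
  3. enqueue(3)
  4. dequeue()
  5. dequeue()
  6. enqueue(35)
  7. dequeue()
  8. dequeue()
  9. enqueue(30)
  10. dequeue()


enqueue(34) -> [34]
enqueue(2) -> [34, 2]
enqueue(3) -> [34, 2, 3]
dequeue()->34, [2, 3]
dequeue()->2, [3]
enqueue(35) -> [3, 35]
dequeue()->3, [35]
dequeue()->35, []
enqueue(30) -> [30]
dequeue()->30, []

Final queue: []


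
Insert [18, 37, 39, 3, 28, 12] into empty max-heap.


Insert 18: [18]
Insert 37: [37, 18]
Insert 39: [39, 18, 37]
Insert 3: [39, 18, 37, 3]
Insert 28: [39, 28, 37, 3, 18]
Insert 12: [39, 28, 37, 3, 18, 12]

Final heap: [39, 28, 37, 3, 18, 12]


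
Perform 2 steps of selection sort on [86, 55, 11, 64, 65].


Initial: [86, 55, 11, 64, 65]
Step 1: min=11 at 2
  Swap: [11, 55, 86, 64, 65]
Step 2: min=55 at 1
  Swap: [11, 55, 86, 64, 65]

After 2 steps: [11, 55, 86, 64, 65]


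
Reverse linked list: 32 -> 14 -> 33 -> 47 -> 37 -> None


Step 1: curr=32, set curr.next=prev(None) | reversed so far: 32
Step 2: curr=14, set curr.next=prev(32) | reversed so far: 14 -> 32
Step 3: curr=33, set curr.next=prev(14) | reversed so far: 33 -> 14 -> 32
Step 4: curr=47, set curr.next=prev(33) | reversed so far: 47 -> 33 -> 14 -> 32
Step 5: curr=37, set curr.next=prev(47) | reversed so far: 37 -> 47 -> 33 -> 14 -> 32

37 -> 47 -> 33 -> 14 -> 32 -> None


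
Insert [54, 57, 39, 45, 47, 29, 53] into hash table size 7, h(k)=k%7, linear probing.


Insert 54: h=5 -> slot 5
Insert 57: h=1 -> slot 1
Insert 39: h=4 -> slot 4
Insert 45: h=3 -> slot 3
Insert 47: h=5, 1 probes -> slot 6
Insert 29: h=1, 1 probes -> slot 2
Insert 53: h=4, 3 probes -> slot 0

Table: [53, 57, 29, 45, 39, 54, 47]


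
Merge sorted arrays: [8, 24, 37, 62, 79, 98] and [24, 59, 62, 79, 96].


Take 8 from A
Take 24 from A
Take 24 from B
Take 37 from A
Take 59 from B
Take 62 from A
Take 62 from B
Take 79 from A
Take 79 from B
Take 96 from B

Merged: [8, 24, 24, 37, 59, 62, 62, 79, 79, 96, 98]


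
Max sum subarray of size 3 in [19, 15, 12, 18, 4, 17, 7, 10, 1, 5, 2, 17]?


[0:3]: 46
[1:4]: 45
[2:5]: 34
[3:6]: 39
[4:7]: 28
[5:8]: 34
[6:9]: 18
[7:10]: 16
[8:11]: 8
[9:12]: 24

Max: 46 at [0:3]


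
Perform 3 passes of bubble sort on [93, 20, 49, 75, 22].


Initial: [93, 20, 49, 75, 22]
Pass 1: [20, 49, 75, 22, 93] (4 swaps)
Pass 2: [20, 49, 22, 75, 93] (1 swaps)
Pass 3: [20, 22, 49, 75, 93] (1 swaps)

After 3 passes: [20, 22, 49, 75, 93]


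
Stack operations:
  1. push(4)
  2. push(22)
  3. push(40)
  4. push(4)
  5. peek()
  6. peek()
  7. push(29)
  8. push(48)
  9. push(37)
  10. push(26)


push(4) -> [4]
push(22) -> [4, 22]
push(40) -> [4, 22, 40]
push(4) -> [4, 22, 40, 4]
peek()->4
peek()->4
push(29) -> [4, 22, 40, 4, 29]
push(48) -> [4, 22, 40, 4, 29, 48]
push(37) -> [4, 22, 40, 4, 29, 48, 37]
push(26) -> [4, 22, 40, 4, 29, 48, 37, 26]

Final stack: [4, 22, 40, 4, 29, 48, 37, 26]


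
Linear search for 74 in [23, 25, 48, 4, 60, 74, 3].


i=0: 23!=74
i=1: 25!=74
i=2: 48!=74
i=3: 4!=74
i=4: 60!=74
i=5: 74==74 found!

Found at 5, 6 comps


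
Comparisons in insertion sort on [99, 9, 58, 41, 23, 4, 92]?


Algorithm: insertion sort
Input: [99, 9, 58, 41, 23, 4, 92]
Sorted: [4, 9, 23, 41, 58, 92, 99]

17


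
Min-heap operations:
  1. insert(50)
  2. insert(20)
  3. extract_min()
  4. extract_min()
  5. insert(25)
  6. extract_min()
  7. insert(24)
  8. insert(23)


insert(50) -> [50]
insert(20) -> [20, 50]
extract_min()->20, [50]
extract_min()->50, []
insert(25) -> [25]
extract_min()->25, []
insert(24) -> [24]
insert(23) -> [23, 24]

Final heap: [23, 24]


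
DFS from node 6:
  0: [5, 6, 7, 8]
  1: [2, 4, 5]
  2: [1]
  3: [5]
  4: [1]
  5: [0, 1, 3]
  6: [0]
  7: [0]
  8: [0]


Visit 6, push [0]
Visit 0, push [8, 7, 5]
Visit 5, push [3, 1]
Visit 1, push [4, 2]
Visit 2, push []
Visit 4, push []
Visit 3, push []
Visit 7, push []
Visit 8, push []

DFS order: [6, 0, 5, 1, 2, 4, 3, 7, 8]


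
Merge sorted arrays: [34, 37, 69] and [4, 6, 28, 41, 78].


Take 4 from B
Take 6 from B
Take 28 from B
Take 34 from A
Take 37 from A
Take 41 from B
Take 69 from A

Merged: [4, 6, 28, 34, 37, 41, 69, 78]


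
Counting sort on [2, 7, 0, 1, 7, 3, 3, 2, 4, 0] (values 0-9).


Input: [2, 7, 0, 1, 7, 3, 3, 2, 4, 0]
Counts: [2, 1, 2, 2, 1, 0, 0, 2, 0, 0]

Sorted: [0, 0, 1, 2, 2, 3, 3, 4, 7, 7]


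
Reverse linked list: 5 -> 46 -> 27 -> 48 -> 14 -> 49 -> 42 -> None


Step 1: curr=5, set curr.next=prev(None) | reversed so far: 5
Step 2: curr=46, set curr.next=prev(5) | reversed so far: 46 -> 5
Step 3: curr=27, set curr.next=prev(46) | reversed so far: 27 -> 46 -> 5
Step 4: curr=48, set curr.next=prev(27) | reversed so far: 48 -> 27 -> 46 -> 5
Step 5: curr=14, set curr.next=prev(48) | reversed so far: 14 -> 48 -> 27 -> 46 -> 5
Step 6: curr=49, set curr.next=prev(14) | reversed so far: 49 -> 14 -> 48 -> 27 -> 46 -> 5
Step 7: curr=42, set curr.next=prev(49) | reversed so far: 42 -> 49 -> 14 -> 48 -> 27 -> 46 -> 5

42 -> 49 -> 14 -> 48 -> 27 -> 46 -> 5 -> None


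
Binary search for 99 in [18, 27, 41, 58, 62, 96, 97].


Step 1: lo=0, hi=6, mid=3, val=58
Step 2: lo=4, hi=6, mid=5, val=96
Step 3: lo=6, hi=6, mid=6, val=97

Not found


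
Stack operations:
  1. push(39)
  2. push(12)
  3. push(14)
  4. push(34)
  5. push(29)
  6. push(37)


push(39) -> [39]
push(12) -> [39, 12]
push(14) -> [39, 12, 14]
push(34) -> [39, 12, 14, 34]
push(29) -> [39, 12, 14, 34, 29]
push(37) -> [39, 12, 14, 34, 29, 37]

Final stack: [39, 12, 14, 34, 29, 37]


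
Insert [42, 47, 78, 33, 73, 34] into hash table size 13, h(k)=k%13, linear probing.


Insert 42: h=3 -> slot 3
Insert 47: h=8 -> slot 8
Insert 78: h=0 -> slot 0
Insert 33: h=7 -> slot 7
Insert 73: h=8, 1 probes -> slot 9
Insert 34: h=8, 2 probes -> slot 10

Table: [78, None, None, 42, None, None, None, 33, 47, 73, 34, None, None]


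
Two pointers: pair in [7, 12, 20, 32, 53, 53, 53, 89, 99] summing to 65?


lo=0(7)+hi=8(99)=106
lo=0(7)+hi=7(89)=96
lo=0(7)+hi=6(53)=60
lo=1(12)+hi=6(53)=65

Yes: 12+53=65


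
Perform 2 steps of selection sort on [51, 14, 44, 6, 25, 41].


Initial: [51, 14, 44, 6, 25, 41]
Step 1: min=6 at 3
  Swap: [6, 14, 44, 51, 25, 41]
Step 2: min=14 at 1
  Swap: [6, 14, 44, 51, 25, 41]

After 2 steps: [6, 14, 44, 51, 25, 41]


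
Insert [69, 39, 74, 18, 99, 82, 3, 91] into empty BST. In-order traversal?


Insert 69: root
Insert 39: L from 69
Insert 74: R from 69
Insert 18: L from 69 -> L from 39
Insert 99: R from 69 -> R from 74
Insert 82: R from 69 -> R from 74 -> L from 99
Insert 3: L from 69 -> L from 39 -> L from 18
Insert 91: R from 69 -> R from 74 -> L from 99 -> R from 82

In-order: [3, 18, 39, 69, 74, 82, 91, 99]


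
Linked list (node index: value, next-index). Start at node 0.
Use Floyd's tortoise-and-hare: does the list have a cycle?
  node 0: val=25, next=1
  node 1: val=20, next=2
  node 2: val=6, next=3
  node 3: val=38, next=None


Floyd's tortoise (slow, +1) and hare (fast, +2):
  init: slow=0, fast=0
  step 1: slow=1, fast=2
  step 2: fast 2->3->None, no cycle

Cycle: no


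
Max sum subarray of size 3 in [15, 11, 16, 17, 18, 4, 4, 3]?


[0:3]: 42
[1:4]: 44
[2:5]: 51
[3:6]: 39
[4:7]: 26
[5:8]: 11

Max: 51 at [2:5]


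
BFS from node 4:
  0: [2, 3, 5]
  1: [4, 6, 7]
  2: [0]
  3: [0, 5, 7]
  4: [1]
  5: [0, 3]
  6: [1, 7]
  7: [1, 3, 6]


Visit 4, enqueue [1]
Visit 1, enqueue [6, 7]
Visit 6, enqueue []
Visit 7, enqueue [3]
Visit 3, enqueue [0, 5]
Visit 0, enqueue [2]
Visit 5, enqueue []
Visit 2, enqueue []

BFS order: [4, 1, 6, 7, 3, 0, 5, 2]


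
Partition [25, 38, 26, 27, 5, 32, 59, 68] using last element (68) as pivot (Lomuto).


Pivot: 68
  25 <= 68: advance i (no swap)
  38 <= 68: advance i (no swap)
  26 <= 68: advance i (no swap)
  27 <= 68: advance i (no swap)
  5 <= 68: advance i (no swap)
  32 <= 68: advance i (no swap)
  59 <= 68: advance i (no swap)
Place pivot at 7: [25, 38, 26, 27, 5, 32, 59, 68]

Partitioned: [25, 38, 26, 27, 5, 32, 59, 68]


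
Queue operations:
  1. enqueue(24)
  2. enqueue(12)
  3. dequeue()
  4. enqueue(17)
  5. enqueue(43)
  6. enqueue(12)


enqueue(24) -> [24]
enqueue(12) -> [24, 12]
dequeue()->24, [12]
enqueue(17) -> [12, 17]
enqueue(43) -> [12, 17, 43]
enqueue(12) -> [12, 17, 43, 12]

Final queue: [12, 17, 43, 12]


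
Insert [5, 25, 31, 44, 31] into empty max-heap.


Insert 5: [5]
Insert 25: [25, 5]
Insert 31: [31, 5, 25]
Insert 44: [44, 31, 25, 5]
Insert 31: [44, 31, 25, 5, 31]

Final heap: [44, 31, 25, 5, 31]


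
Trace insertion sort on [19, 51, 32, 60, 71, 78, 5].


Initial: [19, 51, 32, 60, 71, 78, 5]
Insert 51: [19, 51, 32, 60, 71, 78, 5]
Insert 32: [19, 32, 51, 60, 71, 78, 5]
Insert 60: [19, 32, 51, 60, 71, 78, 5]
Insert 71: [19, 32, 51, 60, 71, 78, 5]
Insert 78: [19, 32, 51, 60, 71, 78, 5]
Insert 5: [5, 19, 32, 51, 60, 71, 78]

Sorted: [5, 19, 32, 51, 60, 71, 78]


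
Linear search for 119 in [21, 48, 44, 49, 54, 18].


i=0: 21!=119
i=1: 48!=119
i=2: 44!=119
i=3: 49!=119
i=4: 54!=119
i=5: 18!=119

Not found, 6 comps


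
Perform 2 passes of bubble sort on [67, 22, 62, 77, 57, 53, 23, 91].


Initial: [67, 22, 62, 77, 57, 53, 23, 91]
Pass 1: [22, 62, 67, 57, 53, 23, 77, 91] (5 swaps)
Pass 2: [22, 62, 57, 53, 23, 67, 77, 91] (3 swaps)

After 2 passes: [22, 62, 57, 53, 23, 67, 77, 91]


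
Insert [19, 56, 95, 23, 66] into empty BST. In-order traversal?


Insert 19: root
Insert 56: R from 19
Insert 95: R from 19 -> R from 56
Insert 23: R from 19 -> L from 56
Insert 66: R from 19 -> R from 56 -> L from 95

In-order: [19, 23, 56, 66, 95]


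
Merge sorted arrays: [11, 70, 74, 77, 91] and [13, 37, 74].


Take 11 from A
Take 13 from B
Take 37 from B
Take 70 from A
Take 74 from A
Take 74 from B

Merged: [11, 13, 37, 70, 74, 74, 77, 91]


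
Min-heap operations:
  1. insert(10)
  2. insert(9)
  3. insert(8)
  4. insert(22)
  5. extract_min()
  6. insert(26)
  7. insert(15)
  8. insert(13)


insert(10) -> [10]
insert(9) -> [9, 10]
insert(8) -> [8, 10, 9]
insert(22) -> [8, 10, 9, 22]
extract_min()->8, [9, 10, 22]
insert(26) -> [9, 10, 22, 26]
insert(15) -> [9, 10, 22, 26, 15]
insert(13) -> [9, 10, 13, 26, 15, 22]

Final heap: [9, 10, 13, 26, 15, 22]


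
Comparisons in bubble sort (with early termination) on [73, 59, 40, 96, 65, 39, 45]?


Algorithm: bubble sort (with early termination)
Input: [73, 59, 40, 96, 65, 39, 45]
Sorted: [39, 40, 45, 59, 65, 73, 96]

21


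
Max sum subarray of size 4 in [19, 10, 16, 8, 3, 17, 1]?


[0:4]: 53
[1:5]: 37
[2:6]: 44
[3:7]: 29

Max: 53 at [0:4]


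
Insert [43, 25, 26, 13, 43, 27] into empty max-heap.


Insert 43: [43]
Insert 25: [43, 25]
Insert 26: [43, 25, 26]
Insert 13: [43, 25, 26, 13]
Insert 43: [43, 43, 26, 13, 25]
Insert 27: [43, 43, 27, 13, 25, 26]

Final heap: [43, 43, 27, 13, 25, 26]


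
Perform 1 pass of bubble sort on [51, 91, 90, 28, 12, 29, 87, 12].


Initial: [51, 91, 90, 28, 12, 29, 87, 12]
Pass 1: [51, 90, 28, 12, 29, 87, 12, 91] (6 swaps)

After 1 pass: [51, 90, 28, 12, 29, 87, 12, 91]


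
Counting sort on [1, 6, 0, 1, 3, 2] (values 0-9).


Input: [1, 6, 0, 1, 3, 2]
Counts: [1, 2, 1, 1, 0, 0, 1, 0, 0, 0]

Sorted: [0, 1, 1, 2, 3, 6]


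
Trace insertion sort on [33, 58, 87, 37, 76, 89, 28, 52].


Initial: [33, 58, 87, 37, 76, 89, 28, 52]
Insert 58: [33, 58, 87, 37, 76, 89, 28, 52]
Insert 87: [33, 58, 87, 37, 76, 89, 28, 52]
Insert 37: [33, 37, 58, 87, 76, 89, 28, 52]
Insert 76: [33, 37, 58, 76, 87, 89, 28, 52]
Insert 89: [33, 37, 58, 76, 87, 89, 28, 52]
Insert 28: [28, 33, 37, 58, 76, 87, 89, 52]
Insert 52: [28, 33, 37, 52, 58, 76, 87, 89]

Sorted: [28, 33, 37, 52, 58, 76, 87, 89]


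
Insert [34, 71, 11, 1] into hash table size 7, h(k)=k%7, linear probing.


Insert 34: h=6 -> slot 6
Insert 71: h=1 -> slot 1
Insert 11: h=4 -> slot 4
Insert 1: h=1, 1 probes -> slot 2

Table: [None, 71, 1, None, 11, None, 34]


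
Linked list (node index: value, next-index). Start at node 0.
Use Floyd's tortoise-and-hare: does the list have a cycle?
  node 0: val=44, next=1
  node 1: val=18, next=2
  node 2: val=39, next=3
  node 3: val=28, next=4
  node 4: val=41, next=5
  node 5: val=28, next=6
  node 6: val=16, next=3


Floyd's tortoise (slow, +1) and hare (fast, +2):
  init: slow=0, fast=0
  step 1: slow=1, fast=2
  step 2: slow=2, fast=4
  step 3: slow=3, fast=6
  step 4: slow=4, fast=4
  slow == fast at node 4: cycle detected

Cycle: yes


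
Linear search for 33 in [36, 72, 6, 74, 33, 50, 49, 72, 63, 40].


i=0: 36!=33
i=1: 72!=33
i=2: 6!=33
i=3: 74!=33
i=4: 33==33 found!

Found at 4, 5 comps


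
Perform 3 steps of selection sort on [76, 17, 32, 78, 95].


Initial: [76, 17, 32, 78, 95]
Step 1: min=17 at 1
  Swap: [17, 76, 32, 78, 95]
Step 2: min=32 at 2
  Swap: [17, 32, 76, 78, 95]
Step 3: min=76 at 2
  Swap: [17, 32, 76, 78, 95]

After 3 steps: [17, 32, 76, 78, 95]


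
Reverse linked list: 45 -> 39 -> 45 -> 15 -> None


Step 1: curr=45, set curr.next=prev(None) | reversed so far: 45
Step 2: curr=39, set curr.next=prev(45) | reversed so far: 39 -> 45
Step 3: curr=45, set curr.next=prev(39) | reversed so far: 45 -> 39 -> 45
Step 4: curr=15, set curr.next=prev(45) | reversed so far: 15 -> 45 -> 39 -> 45

15 -> 45 -> 39 -> 45 -> None


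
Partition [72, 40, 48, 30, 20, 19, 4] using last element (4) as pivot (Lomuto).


Pivot: 4
Place pivot at 0: [4, 40, 48, 30, 20, 19, 72]

Partitioned: [4, 40, 48, 30, 20, 19, 72]


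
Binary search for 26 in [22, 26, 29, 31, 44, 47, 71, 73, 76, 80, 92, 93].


Step 1: lo=0, hi=11, mid=5, val=47
Step 2: lo=0, hi=4, mid=2, val=29
Step 3: lo=0, hi=1, mid=0, val=22
Step 4: lo=1, hi=1, mid=1, val=26

Found at index 1


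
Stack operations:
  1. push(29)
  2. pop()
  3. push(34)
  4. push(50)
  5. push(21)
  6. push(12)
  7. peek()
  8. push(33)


push(29) -> [29]
pop()->29, []
push(34) -> [34]
push(50) -> [34, 50]
push(21) -> [34, 50, 21]
push(12) -> [34, 50, 21, 12]
peek()->12
push(33) -> [34, 50, 21, 12, 33]

Final stack: [34, 50, 21, 12, 33]


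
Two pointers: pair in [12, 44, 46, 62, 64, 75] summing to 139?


lo=0(12)+hi=5(75)=87
lo=1(44)+hi=5(75)=119
lo=2(46)+hi=5(75)=121
lo=3(62)+hi=5(75)=137
lo=4(64)+hi=5(75)=139

Yes: 64+75=139


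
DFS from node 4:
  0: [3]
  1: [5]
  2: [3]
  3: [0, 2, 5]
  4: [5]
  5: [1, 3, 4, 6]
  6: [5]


Visit 4, push [5]
Visit 5, push [6, 3, 1]
Visit 1, push []
Visit 3, push [2, 0]
Visit 0, push []
Visit 2, push []
Visit 6, push []

DFS order: [4, 5, 1, 3, 0, 2, 6]


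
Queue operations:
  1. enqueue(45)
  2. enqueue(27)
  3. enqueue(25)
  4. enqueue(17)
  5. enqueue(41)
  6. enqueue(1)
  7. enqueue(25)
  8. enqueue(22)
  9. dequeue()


enqueue(45) -> [45]
enqueue(27) -> [45, 27]
enqueue(25) -> [45, 27, 25]
enqueue(17) -> [45, 27, 25, 17]
enqueue(41) -> [45, 27, 25, 17, 41]
enqueue(1) -> [45, 27, 25, 17, 41, 1]
enqueue(25) -> [45, 27, 25, 17, 41, 1, 25]
enqueue(22) -> [45, 27, 25, 17, 41, 1, 25, 22]
dequeue()->45, [27, 25, 17, 41, 1, 25, 22]

Final queue: [27, 25, 17, 41, 1, 25, 22]


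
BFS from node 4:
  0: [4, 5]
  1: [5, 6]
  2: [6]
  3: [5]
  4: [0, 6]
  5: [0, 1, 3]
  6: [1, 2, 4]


Visit 4, enqueue [0, 6]
Visit 0, enqueue [5]
Visit 6, enqueue [1, 2]
Visit 5, enqueue [3]
Visit 1, enqueue []
Visit 2, enqueue []
Visit 3, enqueue []

BFS order: [4, 0, 6, 5, 1, 2, 3]


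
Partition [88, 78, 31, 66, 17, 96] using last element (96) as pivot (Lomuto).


Pivot: 96
  88 <= 96: advance i (no swap)
  78 <= 96: advance i (no swap)
  31 <= 96: advance i (no swap)
  66 <= 96: advance i (no swap)
  17 <= 96: advance i (no swap)
Place pivot at 5: [88, 78, 31, 66, 17, 96]

Partitioned: [88, 78, 31, 66, 17, 96]


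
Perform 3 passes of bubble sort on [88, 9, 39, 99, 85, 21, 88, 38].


Initial: [88, 9, 39, 99, 85, 21, 88, 38]
Pass 1: [9, 39, 88, 85, 21, 88, 38, 99] (6 swaps)
Pass 2: [9, 39, 85, 21, 88, 38, 88, 99] (3 swaps)
Pass 3: [9, 39, 21, 85, 38, 88, 88, 99] (2 swaps)

After 3 passes: [9, 39, 21, 85, 38, 88, 88, 99]


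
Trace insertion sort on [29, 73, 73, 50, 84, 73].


Initial: [29, 73, 73, 50, 84, 73]
Insert 73: [29, 73, 73, 50, 84, 73]
Insert 73: [29, 73, 73, 50, 84, 73]
Insert 50: [29, 50, 73, 73, 84, 73]
Insert 84: [29, 50, 73, 73, 84, 73]
Insert 73: [29, 50, 73, 73, 73, 84]

Sorted: [29, 50, 73, 73, 73, 84]
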